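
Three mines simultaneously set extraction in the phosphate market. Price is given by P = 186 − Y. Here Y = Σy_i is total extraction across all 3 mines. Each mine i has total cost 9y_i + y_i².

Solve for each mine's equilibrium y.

29.5

A representative mine's profit is π_i = y_i(186 − Y) − 9y_i − y_i², with Y = y_i + Σ_{j≠i} y_j.
First-order condition: 177 − 4y_i − Σ_{j≠i} y_j = 0.
Imposing symmetry (y_j = y for all j) turns Σ_{j≠i} y_j into 2y, so 177 = 6y and y = 29.5.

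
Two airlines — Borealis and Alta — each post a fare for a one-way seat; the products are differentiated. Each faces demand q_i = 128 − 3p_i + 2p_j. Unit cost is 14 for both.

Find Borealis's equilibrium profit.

Borealis's profit: π = (p_{Borealis} − 14)(128 − 3p_{Borealis} + 2p_{Alta}).
∂π/∂p_{Borealis} = 170 − 6p_{Borealis} + 2p_{Alta} = 0 ⇒ p_{Borealis} = 85/3 + (1/3)p_{Alta}.
By symmetry p_{Alta} = p_{Borealis}; substituting into the reaction function, (2/3)p_{Borealis} = 85/3 and p_{Borealis} = 42.5.
q_{Borealis} = 128 − 3·42.5 + 2·42.5 = 85.5.
Profit = (42.5 − 14)·85.5 = 2436.75.

2436.75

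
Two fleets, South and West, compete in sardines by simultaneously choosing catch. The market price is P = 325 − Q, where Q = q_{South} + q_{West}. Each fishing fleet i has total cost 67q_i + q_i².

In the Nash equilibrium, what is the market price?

221.8

Fishing fleet South's profit: π = q_{South}(325 − (q_{South} + q_{West})) − 67q_{South} − q_{South}².
∂π/∂q_{South} = 258 − 4q_{South} − q_{West} = 0, so q_{South} = 64.5 − 0.25q_{West}.
Setting q_{South} = q_{West} in the reaction function: q_{South} = 64.5 − 0.25q_{South}, so q_{South} = 64.5 / 1.25 = 51.6.
Equilibrium price: P = 325 − 103.2 = 221.8.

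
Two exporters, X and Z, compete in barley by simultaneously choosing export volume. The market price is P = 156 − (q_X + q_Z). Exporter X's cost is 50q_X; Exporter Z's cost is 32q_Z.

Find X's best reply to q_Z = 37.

34.5

Exporter X's profit: π = q_X(156 − (q_X + q_Z)) − 50q_X.
∂π/∂q_X = 106 − 2q_X − q_Z = 0, so q_X = 53 − 0.5q_Z.
At q_Z = 37: q_X = 53 − 0.5·37 = 34.5.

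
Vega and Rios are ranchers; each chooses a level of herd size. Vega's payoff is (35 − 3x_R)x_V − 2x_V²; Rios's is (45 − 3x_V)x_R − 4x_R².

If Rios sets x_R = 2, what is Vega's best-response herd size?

Expanding Vega's payoff: 35x_V − 3x_Rx_V − 2x_V².
∂π/∂x_V = 35 − 3x_R − 4x_V = 0, so x_V = 8.75 − 0.75x_R.
At x_R = 2: x_V = 8.75 − 0.75·2 = 7.25.

7.25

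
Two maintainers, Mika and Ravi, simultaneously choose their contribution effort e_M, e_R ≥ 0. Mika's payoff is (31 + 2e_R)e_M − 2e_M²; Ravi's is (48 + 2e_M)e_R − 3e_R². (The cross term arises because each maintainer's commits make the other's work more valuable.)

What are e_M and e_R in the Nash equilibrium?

14.1, 12.7

Expanding Mika's payoff: 31e_M + 2e_Re_M − 2e_M².
∂π/∂e_M = 31 + 2e_R − 4e_M = 0, so e_M = 7.75 + 0.5e_R.
Likewise for Ravi: e_R = 8 + (1/3)e_M.
Solving the two reaction functions simultaneously: (1 − (0.5)(1/3))e_M = 7.75 + 0.5·8, so (5/6)e_M = 11.75 and e_M = 14.1.
Then e_R = 8 + (1/3)·14.1 = 12.7.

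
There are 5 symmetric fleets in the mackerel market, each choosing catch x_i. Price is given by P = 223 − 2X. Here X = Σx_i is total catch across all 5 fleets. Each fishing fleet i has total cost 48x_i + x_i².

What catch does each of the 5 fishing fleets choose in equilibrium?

A representative fishing fleet's profit is π_i = x_i(223 − 2X) − 48x_i − x_i², with X = x_i + Σ_{j≠i} x_j.
First-order condition: 175 − 6x_i − 2Σ_{j≠i} x_j = 0.
Imposing symmetry (x_j = x for all j) turns Σ_{j≠i} x_j into 4x, so 175 = 14x and x = 12.5.

12.5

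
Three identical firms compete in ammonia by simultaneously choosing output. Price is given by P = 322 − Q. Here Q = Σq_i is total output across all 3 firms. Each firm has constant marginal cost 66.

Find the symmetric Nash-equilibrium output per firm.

64

A representative firm's profit is π_i = q_i(322 − Q) − 66q_i, with Q = q_i + Σ_{j≠i} q_j.
First-order condition: 256 − 2q_i − Σ_{j≠i} q_j = 0.
With identical firms, set every q_j = q: then 256 − 2q − 2q = 0, i.e. q = 256/4 = 64.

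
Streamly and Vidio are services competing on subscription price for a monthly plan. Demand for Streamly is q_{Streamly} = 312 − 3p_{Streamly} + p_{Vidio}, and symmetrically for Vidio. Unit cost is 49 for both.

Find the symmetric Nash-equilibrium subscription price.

91.8

Streamly's profit: π = (p_{Streamly} − 49)(312 − 3p_{Streamly} + p_{Vidio}).
∂π/∂p_{Streamly} = 459 − 6p_{Streamly} + p_{Vidio} = 0 ⇒ p_{Streamly} = 76.5 + (1/6)p_{Vidio}.
By symmetry p_{Vidio} = p_{Streamly}; substituting into the reaction function, (5/6)p_{Streamly} = 76.5 and p_{Streamly} = 91.8.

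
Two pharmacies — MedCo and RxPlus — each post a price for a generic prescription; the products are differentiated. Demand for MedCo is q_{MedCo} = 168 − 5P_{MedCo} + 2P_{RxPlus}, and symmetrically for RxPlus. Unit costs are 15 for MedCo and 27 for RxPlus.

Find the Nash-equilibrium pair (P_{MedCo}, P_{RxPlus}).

31.625, 36.625

MedCo's profit: π = (P_{MedCo} − 15)(168 − 5P_{MedCo} + 2P_{RxPlus}).
∂π/∂P_{MedCo} = 243 − 10P_{MedCo} + 2P_{RxPlus} = 0 ⇒ P_{MedCo} = 24.3 + 0.2P_{RxPlus}.
Similarly P_{RxPlus} = 30.3 + 0.2P_{MedCo}.
Plugging P_{RxPlus} into MedCo's best response: P_{MedCo} = 24.3 + 0.2(30.3 + 0.2P_{MedCo}) ⇒ 0.96P_{MedCo} = 30.36, so P_{MedCo} = 31.625.
Then P_{RxPlus} = 30.3 + 0.2·31.625 = 36.625.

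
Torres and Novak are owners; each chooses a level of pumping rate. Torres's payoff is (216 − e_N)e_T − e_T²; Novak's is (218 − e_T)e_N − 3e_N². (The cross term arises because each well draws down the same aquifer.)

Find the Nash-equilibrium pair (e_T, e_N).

98, 20

Expanding Torres's payoff: 216e_T − e_Ne_T − e_T².
∂π/∂e_T = 216 − e_N − 2e_T = 0, so e_T = 108 − 0.5e_N.
Likewise for Novak: e_N = 109/3 − (1/6)e_T.
Substituting the second reaction function into the first: e_T = 108 − 0.5(109/3 − (1/6)e_T), which gives (11/12)e_T = 539/6 ⇒ e_T = 98.
Then e_N = 109/3 − (1/6)·98 = 20.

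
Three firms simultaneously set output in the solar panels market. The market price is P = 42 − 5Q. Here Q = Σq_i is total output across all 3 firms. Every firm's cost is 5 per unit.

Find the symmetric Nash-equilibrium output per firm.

1.85

A representative firm's profit is π_i = q_i(42 − 5Q) − 5q_i, with Q = q_i + Σ_{j≠i} q_j.
First-order condition: 37 − 10q_i − 5Σ_{j≠i} q_j = 0.
In a symmetric equilibrium every firm chooses the same q, so Σ_{j≠i} q_j = 2q. The condition becomes 37 − 20q = 0, giving q = 37/20 = 1.85.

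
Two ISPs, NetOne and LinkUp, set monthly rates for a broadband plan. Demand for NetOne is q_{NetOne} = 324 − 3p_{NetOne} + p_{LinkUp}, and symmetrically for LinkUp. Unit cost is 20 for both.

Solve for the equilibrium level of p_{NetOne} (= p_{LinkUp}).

NetOne's profit: π = (p_{NetOne} − 20)(324 − 3p_{NetOne} + p_{LinkUp}).
∂π/∂p_{NetOne} = 384 − 6p_{NetOne} + p_{LinkUp} = 0 ⇒ p_{NetOne} = 64 + (1/6)p_{LinkUp}.
Setting p_{NetOne} = p_{LinkUp} in the reaction function: p_{NetOne} = 64 + (1/6)p_{NetOne}, so p_{NetOne} = 64 / (5/6) = 76.8.

76.8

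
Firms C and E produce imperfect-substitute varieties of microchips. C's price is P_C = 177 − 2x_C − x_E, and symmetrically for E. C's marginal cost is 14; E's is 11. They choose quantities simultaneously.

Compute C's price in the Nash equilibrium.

Firm C's profit: π = x_C(177 − 2x_C − x_E) − 14x_C.
∂π/∂x_C = 163 − 4x_C − x_E = 0 ⇒ x_C = 40.75 − 0.25x_E.
Similarly x_E = 41.5 − 0.25x_C.
Substituting the second reaction function into the first: x_C = 40.75 − 0.25(41.5 − 0.25x_C), which gives 0.9375x_C = 30.375 ⇒ x_C = 32.4.
Then x_E = 41.5 − 0.25·32.4 = 33.4.
P_C = 177 − 2·32.4 − 33.4 = 78.8.

78.8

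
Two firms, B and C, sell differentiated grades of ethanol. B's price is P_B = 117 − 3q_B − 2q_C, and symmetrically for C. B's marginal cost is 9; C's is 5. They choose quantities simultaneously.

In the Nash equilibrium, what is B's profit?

Firm B's profit: π = q_B(117 − 3q_B − 2q_C) − 9q_B.
∂π/∂q_B = 108 − 6q_B − 2q_C = 0 ⇒ q_B = 18 − (1/3)q_C.
Similarly q_C = 56/3 − (1/3)q_B.
Plugging q_C into B's best response: q_B = 18 − (1/3)(56/3 − (1/3)q_B) ⇒ (8/9)q_B = 106/9, so q_B = 13.25.
Then q_C = 56/3 − (1/3)·13.25 = 14.25.
P_B = 117 − 3·13.25 − 2·14.25 = 48.75.
Profit = (48.75 − 9)·13.25 = 526.6875.

526.6875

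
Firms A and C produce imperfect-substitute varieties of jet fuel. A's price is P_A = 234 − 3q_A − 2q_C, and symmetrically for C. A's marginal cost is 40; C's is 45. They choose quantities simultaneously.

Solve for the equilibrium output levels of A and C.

24.5625, 23.3125

Firm A's profit: π = q_A(234 − 3q_A − 2q_C) − 40q_A.
∂π/∂q_A = 194 − 6q_A − 2q_C = 0 ⇒ q_A = 97/3 − (1/3)q_C.
Similarly q_C = 31.5 − (1/3)q_A.
Substituting the second reaction function into the first: q_A = 97/3 − (1/3)(31.5 − (1/3)q_A), which gives (8/9)q_A = 131/6 ⇒ q_A = 24.5625.
Then q_C = 31.5 − (1/3)·24.5625 = 23.3125.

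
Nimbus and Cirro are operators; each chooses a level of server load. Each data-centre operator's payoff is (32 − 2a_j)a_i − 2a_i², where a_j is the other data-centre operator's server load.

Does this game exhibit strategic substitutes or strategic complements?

Nimbus's payoff is (32 − 2a_C)a_N − 2a_N².
∂π/∂a_N = 32 − 2a_C − 4a_N = 0, so a_N = 8 − 0.5a_C.
The best-response slope da_N/da_C = −0.5 < 0: the reaction function is downward-sloping, so the choices are strategic substitutes.

strategic substitutes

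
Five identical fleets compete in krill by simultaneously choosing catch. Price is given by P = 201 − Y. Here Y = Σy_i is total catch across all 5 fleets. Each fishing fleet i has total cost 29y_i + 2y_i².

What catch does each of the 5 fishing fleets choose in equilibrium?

A representative fishing fleet's profit is π_i = y_i(201 − Y) − 29y_i − 2y_i², with Y = y_i + Σ_{j≠i} y_j.
First-order condition: 172 − 6y_i − Σ_{j≠i} y_j = 0.
In a symmetric equilibrium every fishing fleet chooses the same y, so Σ_{j≠i} y_j = 4y. The condition becomes 172 − 10y = 0, giving y = 172/10 = 17.2.

17.2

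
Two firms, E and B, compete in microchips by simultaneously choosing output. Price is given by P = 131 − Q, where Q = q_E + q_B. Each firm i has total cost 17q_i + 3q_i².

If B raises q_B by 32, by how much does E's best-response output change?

Firm E's profit: π = q_E(131 − (q_E + q_B)) − 17q_E − 3q_E².
∂π/∂q_E = 114 − 8q_E − q_B = 0, so q_E = 14.25 − 0.125q_B.
The reaction-function slope is −0.125, so a 32-unit rise in q_B moves q_E by −0.125 × 32 = −4. E's best response falls — the actions are strategic substitutes.

-4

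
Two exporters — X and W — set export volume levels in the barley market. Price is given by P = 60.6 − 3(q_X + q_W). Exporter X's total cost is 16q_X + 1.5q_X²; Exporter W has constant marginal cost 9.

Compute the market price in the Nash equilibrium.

Exporter X's profit: π = q_X(60.6 − 3(q_X + q_W)) − 16q_X − 1.5q_X².
∂π/∂q_X = 44.6 − 9q_X − 3q_W = 0, so q_X = 223/45 − (1/3)q_W.
For W: ∂π/∂q_W = 51.6 − 6q_W − 3q_X = 0 ⇒ q_W = 8.6 − 0.5q_X.
Substituting the second reaction function into the first: q_X = 223/45 − (1/3)(8.6 − 0.5q_X), which gives (5/6)q_X = 94/45 ⇒ q_X = 188/75.
Then q_W = 8.6 − 0.5·(188/75) = 551/75.
Equilibrium price: P = 60.6 − 3·(739/75) = 31.04.

31.04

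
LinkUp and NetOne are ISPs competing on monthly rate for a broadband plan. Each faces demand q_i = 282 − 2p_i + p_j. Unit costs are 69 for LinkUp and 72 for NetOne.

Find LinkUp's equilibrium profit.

LinkUp's profit: π = (p_{LinkUp} − 69)(282 − 2p_{LinkUp} + p_{NetOne}).
∂π/∂p_{LinkUp} = 420 − 4p_{LinkUp} + p_{NetOne} = 0 ⇒ p_{LinkUp} = 105 + 0.25p_{NetOne}.
Similarly p_{NetOne} = 106.5 + 0.25p_{LinkUp}.
Substituting the second reaction function into the first: p_{LinkUp} = 105 + 0.25(106.5 + 0.25p_{LinkUp}), which gives 0.9375p_{LinkUp} = 131.625 ⇒ p_{LinkUp} = 140.4.
Then p_{NetOne} = 106.5 + 0.25·140.4 = 141.6.
q_{LinkUp} = 282 − 2·140.4 + 141.6 = 142.8.
Profit = (140.4 − 69)·142.8 = 10195.92.

10195.92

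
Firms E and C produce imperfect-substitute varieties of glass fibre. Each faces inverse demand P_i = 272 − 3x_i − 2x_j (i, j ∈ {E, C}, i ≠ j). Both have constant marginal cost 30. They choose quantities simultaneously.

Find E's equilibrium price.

120.75

Firm E's profit: π = x_E(272 − 3x_E − 2x_C) − 30x_E.
∂π/∂x_E = 242 − 6x_E − 2x_C = 0 ⇒ x_E = 121/3 − (1/3)x_C.
The game is symmetric, so in equilibrium x_C = x_E: the reaction function gives (4/3)x_E = 121/3, hence x_E = 30.25.
P_E = 272 − 3·30.25 − 2·30.25 = 120.75.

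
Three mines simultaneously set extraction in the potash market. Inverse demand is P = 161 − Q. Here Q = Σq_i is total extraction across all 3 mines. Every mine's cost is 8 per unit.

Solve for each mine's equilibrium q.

A representative mine's profit is π_i = q_i(161 − Q) − 8q_i, with Q = q_i + Σ_{j≠i} q_j.
First-order condition: 153 − 2q_i − Σ_{j≠i} q_j = 0.
With identical mines, set every q_j = q: then 153 − 2q − 2q = 0, i.e. q = 153/4 = 38.25.

38.25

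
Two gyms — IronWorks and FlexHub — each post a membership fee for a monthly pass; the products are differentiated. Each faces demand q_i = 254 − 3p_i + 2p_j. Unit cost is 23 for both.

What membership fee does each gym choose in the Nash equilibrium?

80.75

IronWorks's profit: π = (p_{IronWorks} − 23)(254 − 3p_{IronWorks} + 2p_{FlexHub}).
∂π/∂p_{IronWorks} = 323 − 6p_{IronWorks} + 2p_{FlexHub} = 0 ⇒ p_{IronWorks} = 323/6 + (1/3)p_{FlexHub}.
By symmetry p_{FlexHub} = p_{IronWorks}; substituting into the reaction function, (2/3)p_{IronWorks} = 323/6 and p_{IronWorks} = 80.75.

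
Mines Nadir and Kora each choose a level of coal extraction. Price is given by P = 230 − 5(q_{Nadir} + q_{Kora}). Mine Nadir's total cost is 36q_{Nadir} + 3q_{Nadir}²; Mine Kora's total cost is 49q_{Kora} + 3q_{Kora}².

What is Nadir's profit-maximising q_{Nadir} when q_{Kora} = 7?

9.9375

Mine Nadir's profit: π = q_{Nadir}(230 − 5(q_{Nadir} + q_{Kora})) − 36q_{Nadir} − 3q_{Nadir}².
∂π/∂q_{Nadir} = 194 − 16q_{Nadir} − 5q_{Kora} = 0, so q_{Nadir} = 12.125 − 0.3125q_{Kora}.
At q_{Kora} = 7: q_{Nadir} = 12.125 − 0.3125·7 = 9.9375.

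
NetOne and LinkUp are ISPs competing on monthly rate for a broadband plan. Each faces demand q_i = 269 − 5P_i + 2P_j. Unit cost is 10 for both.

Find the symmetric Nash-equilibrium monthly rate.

39.875

NetOne's profit: π = (P_{NetOne} − 10)(269 − 5P_{NetOne} + 2P_{LinkUp}).
∂π/∂P_{NetOne} = 319 − 10P_{NetOne} + 2P_{LinkUp} = 0 ⇒ P_{NetOne} = 31.9 + 0.2P_{LinkUp}.
By symmetry P_{LinkUp} = P_{NetOne}; substituting into the reaction function, 0.8P_{NetOne} = 31.9 and P_{NetOne} = 39.875.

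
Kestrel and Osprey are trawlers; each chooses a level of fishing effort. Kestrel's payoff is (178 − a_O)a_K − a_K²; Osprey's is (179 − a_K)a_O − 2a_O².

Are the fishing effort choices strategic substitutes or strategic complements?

Expanding Kestrel's payoff: 178a_K − a_Oa_K − a_K².
∂π/∂a_K = 178 − a_O − 2a_K = 0, so a_K = 89 − 0.5a_O.
The best-response slope da_K/da_O = −0.5 < 0: the reaction function is downward-sloping, so the choices are strategic substitutes.

strategic substitutes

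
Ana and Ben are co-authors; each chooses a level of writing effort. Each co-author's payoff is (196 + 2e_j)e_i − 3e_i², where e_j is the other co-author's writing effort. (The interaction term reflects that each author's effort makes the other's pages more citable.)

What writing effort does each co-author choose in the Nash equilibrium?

Ana's payoff is (196 + 2e_B)e_A − 3e_A².
∂π/∂e_A = 196 + 2e_B − 6e_A = 0, so e_A = 98/3 + (1/3)e_B.
By symmetry e_B = e_A; substituting into the reaction function, (2/3)e_A = 98/3 and e_A = 49.

49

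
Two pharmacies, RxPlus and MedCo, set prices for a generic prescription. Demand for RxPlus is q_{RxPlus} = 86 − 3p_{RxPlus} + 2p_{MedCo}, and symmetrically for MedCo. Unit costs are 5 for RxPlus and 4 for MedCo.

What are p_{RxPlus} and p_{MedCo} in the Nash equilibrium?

RxPlus's profit: π = (p_{RxPlus} − 5)(86 − 3p_{RxPlus} + 2p_{MedCo}).
∂π/∂p_{RxPlus} = 101 − 6p_{RxPlus} + 2p_{MedCo} = 0 ⇒ p_{RxPlus} = 101/6 + (1/3)p_{MedCo}.
Similarly p_{MedCo} = 49/3 + (1/3)p_{RxPlus}.
Plugging p_{MedCo} into RxPlus's best response: p_{RxPlus} = 101/6 + (1/3)(49/3 + (1/3)p_{RxPlus}) ⇒ (8/9)p_{RxPlus} = 401/18, so p_{RxPlus} = 25.0625.
Then p_{MedCo} = 49/3 + (1/3)·25.0625 = 24.6875.

25.0625, 24.6875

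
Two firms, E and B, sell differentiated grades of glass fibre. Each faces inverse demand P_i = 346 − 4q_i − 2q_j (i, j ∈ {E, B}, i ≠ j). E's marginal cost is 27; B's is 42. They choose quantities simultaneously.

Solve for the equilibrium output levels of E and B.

Firm E's profit: π = q_E(346 − 4q_E − 2q_B) − 27q_E.
∂π/∂q_E = 319 − 8q_E − 2q_B = 0 ⇒ q_E = 39.875 − 0.25q_B.
Similarly q_B = 38 − 0.25q_E.
Solving the two reaction functions simultaneously: (1 − (−0.25)(−0.25))q_E = 39.875 − 0.25·38, so 0.9375q_E = 30.375 and q_E = 32.4.
Then q_B = 38 − 0.25·32.4 = 29.9.

32.4, 29.9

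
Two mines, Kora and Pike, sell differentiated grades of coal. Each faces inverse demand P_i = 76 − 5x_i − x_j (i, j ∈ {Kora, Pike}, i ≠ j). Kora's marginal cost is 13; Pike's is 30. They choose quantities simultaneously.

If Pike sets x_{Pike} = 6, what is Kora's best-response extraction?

5.7

Mine Kora's profit: π = x_{Kora}(76 − 5x_{Kora} − x_{Pike}) − 13x_{Kora}.
∂π/∂x_{Kora} = 63 − 10x_{Kora} − x_{Pike} = 0 ⇒ x_{Kora} = 6.3 − 0.1x_{Pike}.
At x_{Pike} = 6: x_{Kora} = 6.3 − 0.1·6 = 5.7.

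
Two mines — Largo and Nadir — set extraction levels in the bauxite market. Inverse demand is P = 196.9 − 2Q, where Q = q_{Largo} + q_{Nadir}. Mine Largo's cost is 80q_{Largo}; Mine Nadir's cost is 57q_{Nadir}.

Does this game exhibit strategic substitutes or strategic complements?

Mine Largo's profit: π = q_{Largo}(196.9 − 2(q_{Largo} + q_{Nadir})) − 80q_{Largo}.
∂π/∂q_{Largo} = 116.9 − 4q_{Largo} − 2q_{Nadir} = 0, so q_{Largo} = 29.225 − 0.5q_{Nadir}.
The best-response slope dq_{Largo}/dq_{Nadir} = −0.5 < 0: the reaction function is downward-sloping, so the choices are strategic substitutes.

strategic substitutes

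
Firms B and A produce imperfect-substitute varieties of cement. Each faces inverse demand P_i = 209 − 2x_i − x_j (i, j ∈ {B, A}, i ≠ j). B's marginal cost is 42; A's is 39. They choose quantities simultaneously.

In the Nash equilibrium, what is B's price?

108.4

Firm B's profit: π = x_B(209 − 2x_B − x_A) − 42x_B.
∂π/∂x_B = 167 − 4x_B − x_A = 0 ⇒ x_B = 41.75 − 0.25x_A.
Similarly x_A = 42.5 − 0.25x_B.
Plugging x_A into B's best response: x_B = 41.75 − 0.25(42.5 − 0.25x_B) ⇒ 0.9375x_B = 31.125, so x_B = 33.2.
Then x_A = 42.5 − 0.25·33.2 = 34.2.
P_B = 209 − 2·33.2 − 34.2 = 108.4.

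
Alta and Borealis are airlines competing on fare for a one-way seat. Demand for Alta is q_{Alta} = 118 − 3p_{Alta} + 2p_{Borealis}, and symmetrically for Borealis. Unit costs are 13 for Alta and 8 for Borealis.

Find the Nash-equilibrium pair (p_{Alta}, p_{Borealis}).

38.3125, 36.4375

Alta's profit: π = (p_{Alta} − 13)(118 − 3p_{Alta} + 2p_{Borealis}).
∂π/∂p_{Alta} = 157 − 6p_{Alta} + 2p_{Borealis} = 0 ⇒ p_{Alta} = 157/6 + (1/3)p_{Borealis}.
Similarly p_{Borealis} = 71/3 + (1/3)p_{Alta}.
Plugging p_{Borealis} into Alta's best response: p_{Alta} = 157/6 + (1/3)(71/3 + (1/3)p_{Alta}) ⇒ (8/9)p_{Alta} = 613/18, so p_{Alta} = 38.3125.
Then p_{Borealis} = 71/3 + (1/3)·38.3125 = 36.4375.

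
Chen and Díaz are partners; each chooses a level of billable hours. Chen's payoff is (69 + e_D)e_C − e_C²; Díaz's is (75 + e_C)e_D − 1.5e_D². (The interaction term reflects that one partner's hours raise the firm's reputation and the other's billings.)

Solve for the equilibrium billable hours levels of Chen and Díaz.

56.4, 43.8

Expanding Chen's payoff: 69e_C + e_De_C − e_C².
∂π/∂e_C = 69 + e_D − 2e_C = 0, so e_C = 34.5 + 0.5e_D.
Likewise for Díaz: e_D = 25 + (1/3)e_C.
Solving the two reaction functions simultaneously: (1 − (0.5)(1/3))e_C = 34.5 + 0.5·25, so (5/6)e_C = 47 and e_C = 56.4.
Then e_D = 25 + (1/3)·56.4 = 43.8.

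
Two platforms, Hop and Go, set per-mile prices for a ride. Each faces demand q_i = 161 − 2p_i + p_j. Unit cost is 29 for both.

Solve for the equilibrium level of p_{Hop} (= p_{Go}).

Hop's profit: π = (p_{Hop} − 29)(161 − 2p_{Hop} + p_{Go}).
∂π/∂p_{Hop} = 219 − 4p_{Hop} + p_{Go} = 0 ⇒ p_{Hop} = 54.75 + 0.25p_{Go}.
The game is symmetric, so in equilibrium p_{Go} = p_{Hop}: the reaction function gives 0.75p_{Hop} = 54.75, hence p_{Hop} = 73.

73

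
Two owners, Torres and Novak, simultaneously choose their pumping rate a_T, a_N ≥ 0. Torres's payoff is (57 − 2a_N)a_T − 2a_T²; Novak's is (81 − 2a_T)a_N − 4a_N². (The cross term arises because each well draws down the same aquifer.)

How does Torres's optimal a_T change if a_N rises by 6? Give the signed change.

Expanding Torres's payoff: 57a_T − 2a_Na_T − 2a_T².
∂π/∂a_T = 57 − 2a_N − 4a_T = 0, so a_T = 14.25 − 0.5a_N.
The reaction-function slope is −0.5, so a 6-unit rise in a_N moves a_T by −0.5 × 6 = −3. Torres's best response falls — the actions are strategic substitutes.

-3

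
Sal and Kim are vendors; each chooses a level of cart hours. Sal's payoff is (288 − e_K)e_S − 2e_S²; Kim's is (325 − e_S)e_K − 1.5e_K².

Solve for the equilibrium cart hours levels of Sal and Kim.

Expanding Sal's payoff: 288e_S − e_Ke_S − 2e_S².
∂π/∂e_S = 288 − e_K − 4e_S = 0, so e_S = 72 − 0.25e_K.
Likewise for Kim: e_K = 325/3 − (1/3)e_S.
Plugging e_K into Sal's best response: e_S = 72 − 0.25(325/3 − (1/3)e_S) ⇒ (11/12)e_S = 539/12, so e_S = 49.
Then e_K = 325/3 − (1/3)·49 = 92.

49, 92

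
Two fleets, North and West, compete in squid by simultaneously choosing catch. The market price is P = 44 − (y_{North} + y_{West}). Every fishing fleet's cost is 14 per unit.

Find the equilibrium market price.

24

Fishing fleet North's profit: π = y_{North}(44 − (y_{North} + y_{West})) − 14y_{North}.
∂π/∂y_{North} = 30 − 2y_{North} − y_{West} = 0, so y_{North} = 15 − 0.5y_{West}.
Setting y_{North} = y_{West} in the reaction function: y_{North} = 15 − 0.5y_{North}, so y_{North} = 15 / 1.5 = 10.
Equilibrium price: P = 44 − 20 = 24.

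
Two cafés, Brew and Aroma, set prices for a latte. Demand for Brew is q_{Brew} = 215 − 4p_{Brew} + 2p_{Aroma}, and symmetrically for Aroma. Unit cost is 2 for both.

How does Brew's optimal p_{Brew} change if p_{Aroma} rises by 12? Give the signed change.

Brew's profit: π = (p_{Brew} − 2)(215 − 4p_{Brew} + 2p_{Aroma}).
∂π/∂p_{Brew} = 223 − 8p_{Brew} + 2p_{Aroma} = 0 ⇒ p_{Brew} = 27.875 + 0.25p_{Aroma}.
The reaction-function slope is 0.25, so a 12-unit rise in p_{Aroma} moves p_{Brew} by 0.25 × 12 = 3. Brew's best response rises — the actions are strategic complements.

3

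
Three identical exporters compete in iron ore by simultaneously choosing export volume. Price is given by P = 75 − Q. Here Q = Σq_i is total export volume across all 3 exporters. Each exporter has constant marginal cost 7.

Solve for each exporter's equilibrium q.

17

A representative exporter's profit is π_i = q_i(75 − Q) − 7q_i, with Q = q_i + Σ_{j≠i} q_j.
First-order condition: 68 − 2q_i − Σ_{j≠i} q_j = 0.
In a symmetric equilibrium every exporter chooses the same q, so Σ_{j≠i} q_j = 2q. The condition becomes 68 − 4q = 0, giving q = 68/4 = 17.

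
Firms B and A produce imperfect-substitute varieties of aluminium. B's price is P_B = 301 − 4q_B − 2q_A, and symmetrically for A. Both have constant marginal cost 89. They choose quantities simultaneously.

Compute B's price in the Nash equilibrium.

173.8

Firm B's profit: π = q_B(301 − 4q_B − 2q_A) − 89q_B.
∂π/∂q_B = 212 − 8q_B − 2q_A = 0 ⇒ q_B = 26.5 − 0.25q_A.
Setting q_B = q_A in the reaction function: q_B = 26.5 − 0.25q_B, so q_B = 26.5 / 1.25 = 21.2.
P_B = 301 − 4·21.2 − 2·21.2 = 173.8.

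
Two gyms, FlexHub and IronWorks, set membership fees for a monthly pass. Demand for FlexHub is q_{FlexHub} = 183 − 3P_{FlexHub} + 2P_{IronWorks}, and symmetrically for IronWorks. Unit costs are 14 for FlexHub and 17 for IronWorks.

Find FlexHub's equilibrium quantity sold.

128.4375

FlexHub's profit: π = (P_{FlexHub} − 14)(183 − 3P_{FlexHub} + 2P_{IronWorks}).
∂π/∂P_{FlexHub} = 225 − 6P_{FlexHub} + 2P_{IronWorks} = 0 ⇒ P_{FlexHub} = 37.5 + (1/3)P_{IronWorks}.
Similarly P_{IronWorks} = 39 + (1/3)P_{FlexHub}.
Solving the two reaction functions simultaneously: (1 − (1/3)(1/3))P_{FlexHub} = 37.5 + (1/3)·39, so (8/9)P_{FlexHub} = 50.5 and P_{FlexHub} = 56.8125.
Then P_{IronWorks} = 39 + (1/3)·56.8125 = 57.9375.
q_{FlexHub} = 183 − 3·56.8125 + 2·57.9375 = 128.4375.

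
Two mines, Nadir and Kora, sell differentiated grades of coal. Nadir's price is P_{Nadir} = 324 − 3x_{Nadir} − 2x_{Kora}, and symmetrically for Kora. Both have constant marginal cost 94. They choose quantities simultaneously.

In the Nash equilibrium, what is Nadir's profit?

Mine Nadir's profit: π = x_{Nadir}(324 − 3x_{Nadir} − 2x_{Kora}) − 94x_{Nadir}.
∂π/∂x_{Nadir} = 230 − 6x_{Nadir} − 2x_{Kora} = 0 ⇒ x_{Nadir} = 115/3 − (1/3)x_{Kora}.
By symmetry x_{Kora} = x_{Nadir}; substituting into the reaction function, (4/3)x_{Nadir} = 115/3 and x_{Nadir} = 28.75.
P_{Nadir} = 324 − 3·28.75 − 2·28.75 = 180.25.
Profit = (180.25 − 94)·28.75 = 2479.6875.

2479.6875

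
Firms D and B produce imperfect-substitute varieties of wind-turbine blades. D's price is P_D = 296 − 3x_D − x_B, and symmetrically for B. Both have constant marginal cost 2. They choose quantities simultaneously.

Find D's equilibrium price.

128

Firm D's profit: π = x_D(296 − 3x_D − x_B) − 2x_D.
∂π/∂x_D = 294 − 6x_D − x_B = 0 ⇒ x_D = 49 − (1/6)x_B.
Setting x_D = x_B in the reaction function: x_D = 49 − (1/6)x_D, so x_D = 49 / (7/6) = 42.
P_D = 296 − 3·42 − 42 = 128.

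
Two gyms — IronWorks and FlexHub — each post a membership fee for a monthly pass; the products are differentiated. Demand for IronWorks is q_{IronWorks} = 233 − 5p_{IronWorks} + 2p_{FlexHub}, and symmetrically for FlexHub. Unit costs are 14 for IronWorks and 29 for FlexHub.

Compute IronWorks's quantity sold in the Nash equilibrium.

IronWorks's profit: π = (p_{IronWorks} − 14)(233 − 5p_{IronWorks} + 2p_{FlexHub}).
∂π/∂p_{IronWorks} = 303 − 10p_{IronWorks} + 2p_{FlexHub} = 0 ⇒ p_{IronWorks} = 30.3 + 0.2p_{FlexHub}.
Similarly p_{FlexHub} = 37.8 + 0.2p_{IronWorks}.
Plugging p_{FlexHub} into IronWorks's best response: p_{IronWorks} = 30.3 + 0.2(37.8 + 0.2p_{IronWorks}) ⇒ 0.96p_{IronWorks} = 37.86, so p_{IronWorks} = 39.4375.
Then p_{FlexHub} = 37.8 + 0.2·39.4375 = 45.6875.
q_{IronWorks} = 233 − 5·39.4375 + 2·45.6875 = 127.1875.

127.1875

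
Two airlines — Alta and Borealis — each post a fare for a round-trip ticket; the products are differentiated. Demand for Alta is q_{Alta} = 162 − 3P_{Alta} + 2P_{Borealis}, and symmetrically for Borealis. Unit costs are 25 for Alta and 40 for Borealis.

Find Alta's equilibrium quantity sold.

Alta's profit: π = (P_{Alta} − 25)(162 − 3P_{Alta} + 2P_{Borealis}).
∂π/∂P_{Alta} = 237 − 6P_{Alta} + 2P_{Borealis} = 0 ⇒ P_{Alta} = 39.5 + (1/3)P_{Borealis}.
Similarly P_{Borealis} = 47 + (1/3)P_{Alta}.
Solving the two reaction functions simultaneously: (1 − (1/3)(1/3))P_{Alta} = 39.5 + (1/3)·47, so (8/9)P_{Alta} = 331/6 and P_{Alta} = 62.0625.
Then P_{Borealis} = 47 + (1/3)·62.0625 = 67.6875.
q_{Alta} = 162 − 3·62.0625 + 2·67.6875 = 111.1875.

111.1875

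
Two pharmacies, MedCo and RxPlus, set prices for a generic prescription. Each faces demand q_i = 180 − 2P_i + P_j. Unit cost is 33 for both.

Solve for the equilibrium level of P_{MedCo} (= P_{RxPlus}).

82

MedCo's profit: π = (P_{MedCo} − 33)(180 − 2P_{MedCo} + P_{RxPlus}).
∂π/∂P_{MedCo} = 246 − 4P_{MedCo} + P_{RxPlus} = 0 ⇒ P_{MedCo} = 61.5 + 0.25P_{RxPlus}.
The game is symmetric, so in equilibrium P_{RxPlus} = P_{MedCo}: the reaction function gives 0.75P_{MedCo} = 61.5, hence P_{MedCo} = 82.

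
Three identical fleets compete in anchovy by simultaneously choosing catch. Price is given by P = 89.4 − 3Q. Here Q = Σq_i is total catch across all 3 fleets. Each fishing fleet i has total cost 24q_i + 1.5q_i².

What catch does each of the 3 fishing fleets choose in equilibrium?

A representative fishing fleet's profit is π_i = q_i(89.4 − 3Q) − 24q_i − 1.5q_i², with Q = q_i + Σ_{j≠i} q_j.
First-order condition: 65.4 − 9q_i − 3Σ_{j≠i} q_j = 0.
In a symmetric equilibrium every fishing fleet chooses the same q, so Σ_{j≠i} q_j = 2q. The condition becomes 65.4 − 15q = 0, giving q = 65.4/15 = 4.36.

4.36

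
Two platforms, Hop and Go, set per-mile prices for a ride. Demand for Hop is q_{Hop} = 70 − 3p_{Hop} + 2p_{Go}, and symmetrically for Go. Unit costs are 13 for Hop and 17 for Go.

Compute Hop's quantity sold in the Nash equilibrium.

45

Hop's profit: π = (p_{Hop} − 13)(70 − 3p_{Hop} + 2p_{Go}).
∂π/∂p_{Hop} = 109 − 6p_{Hop} + 2p_{Go} = 0 ⇒ p_{Hop} = 109/6 + (1/3)p_{Go}.
Similarly p_{Go} = 121/6 + (1/3)p_{Hop}.
Solving the two reaction functions simultaneously: (1 − (1/3)(1/3))p_{Hop} = 109/6 + (1/3)·(121/6), so (8/9)p_{Hop} = 224/9 and p_{Hop} = 28.
Then p_{Go} = 121/6 + (1/3)·28 = 29.5.
q_{Hop} = 70 − 3·28 + 2·29.5 = 45.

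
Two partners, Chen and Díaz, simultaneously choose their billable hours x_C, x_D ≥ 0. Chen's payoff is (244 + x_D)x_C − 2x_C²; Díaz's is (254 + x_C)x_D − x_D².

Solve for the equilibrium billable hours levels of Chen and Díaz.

106, 180

Expanding Chen's payoff: 244x_C + x_Dx_C − 2x_C².
∂π/∂x_C = 244 + x_D − 4x_C = 0, so x_C = 61 + 0.25x_D.
Likewise for Díaz: x_D = 127 + 0.5x_C.
Plugging x_D into Chen's best response: x_C = 61 + 0.25(127 + 0.5x_C) ⇒ 0.875x_C = 92.75, so x_C = 106.
Then x_D = 127 + 0.5·106 = 180.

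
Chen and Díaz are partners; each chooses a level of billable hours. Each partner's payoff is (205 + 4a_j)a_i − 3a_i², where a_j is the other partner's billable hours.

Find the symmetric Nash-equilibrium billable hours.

102.5

Chen's payoff is (205 + 4a_D)a_C − 3a_C².
∂π/∂a_C = 205 + 4a_D − 6a_C = 0, so a_C = 205/6 + (2/3)a_D.
By symmetry a_D = a_C; substituting into the reaction function, (1/3)a_C = 205/6 and a_C = 102.5.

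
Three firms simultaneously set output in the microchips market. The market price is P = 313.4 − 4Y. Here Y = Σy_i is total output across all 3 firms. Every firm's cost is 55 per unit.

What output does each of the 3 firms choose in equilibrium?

A representative firm's profit is π_i = y_i(313.4 − 4Y) − 55y_i, with Y = y_i + Σ_{j≠i} y_j.
First-order condition: 258.4 − 8y_i − 4Σ_{j≠i} y_j = 0.
In a symmetric equilibrium every firm chooses the same y, so Σ_{j≠i} y_j = 2y. The condition becomes 258.4 − 16y = 0, giving y = 258.4/16 = 16.15.

16.15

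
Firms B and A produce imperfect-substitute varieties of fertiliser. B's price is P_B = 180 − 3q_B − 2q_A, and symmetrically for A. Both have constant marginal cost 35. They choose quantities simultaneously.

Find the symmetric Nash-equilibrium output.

Firm B's profit: π = q_B(180 − 3q_B − 2q_A) − 35q_B.
∂π/∂q_B = 145 − 6q_B − 2q_A = 0 ⇒ q_B = 145/6 − (1/3)q_A.
By symmetry q_A = q_B; substituting into the reaction function, (4/3)q_B = 145/6 and q_B = 18.125.

18.125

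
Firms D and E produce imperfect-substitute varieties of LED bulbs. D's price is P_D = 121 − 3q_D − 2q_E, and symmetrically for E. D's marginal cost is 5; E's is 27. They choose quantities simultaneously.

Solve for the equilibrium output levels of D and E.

15.875, 10.375

Firm D's profit: π = q_D(121 − 3q_D − 2q_E) − 5q_D.
∂π/∂q_D = 116 − 6q_D − 2q_E = 0 ⇒ q_D = 58/3 − (1/3)q_E.
Similarly q_E = 47/3 − (1/3)q_D.
Substituting the second reaction function into the first: q_D = 58/3 − (1/3)(47/3 − (1/3)q_D), which gives (8/9)q_D = 127/9 ⇒ q_D = 15.875.
Then q_E = 47/3 − (1/3)·15.875 = 10.375.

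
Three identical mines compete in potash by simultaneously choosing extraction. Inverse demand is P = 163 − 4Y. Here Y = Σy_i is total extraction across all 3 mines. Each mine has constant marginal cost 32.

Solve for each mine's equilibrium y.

8.1875

A representative mine's profit is π_i = y_i(163 − 4Y) − 32y_i, with Y = y_i + Σ_{j≠i} y_j.
First-order condition: 131 − 8y_i − 4Σ_{j≠i} y_j = 0.
In a symmetric equilibrium every mine chooses the same y, so Σ_{j≠i} y_j = 2y. The condition becomes 131 − 16y = 0, giving y = 131/16 = 8.1875.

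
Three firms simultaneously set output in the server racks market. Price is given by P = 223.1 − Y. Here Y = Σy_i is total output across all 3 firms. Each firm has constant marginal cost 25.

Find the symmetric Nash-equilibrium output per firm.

49.525

A representative firm's profit is π_i = y_i(223.1 − Y) − 25y_i, with Y = y_i + Σ_{j≠i} y_j.
First-order condition: 198.1 − 2y_i − Σ_{j≠i} y_j = 0.
In a symmetric equilibrium every firm chooses the same y, so Σ_{j≠i} y_j = 2y. The condition becomes 198.1 − 4y = 0, giving y = 198.1/4 = 49.525.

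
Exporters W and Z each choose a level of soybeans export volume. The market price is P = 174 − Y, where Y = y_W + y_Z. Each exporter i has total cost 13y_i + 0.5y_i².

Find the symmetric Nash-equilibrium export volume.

Exporter W's profit: π = y_W(174 − (y_W + y_Z)) − 13y_W − 0.5y_W².
∂π/∂y_W = 161 − 3y_W − y_Z = 0, so y_W = 161/3 − (1/3)y_Z.
By symmetry y_Z = y_W; substituting into the reaction function, (4/3)y_W = 161/3 and y_W = 40.25.

40.25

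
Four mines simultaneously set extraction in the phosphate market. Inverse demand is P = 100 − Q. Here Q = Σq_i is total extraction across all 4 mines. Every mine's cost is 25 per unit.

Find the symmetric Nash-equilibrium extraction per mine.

A representative mine's profit is π_i = q_i(100 − Q) − 25q_i, with Q = q_i + Σ_{j≠i} q_j.
First-order condition: 75 − 2q_i − Σ_{j≠i} q_j = 0.
With identical mines, set every q_j = q: then 75 − 2q − 3q = 0, i.e. q = 75/5 = 15.

15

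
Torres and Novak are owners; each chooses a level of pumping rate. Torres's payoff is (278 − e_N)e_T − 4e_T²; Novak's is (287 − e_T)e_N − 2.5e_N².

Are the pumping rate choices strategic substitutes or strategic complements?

Expanding Torres's payoff: 278e_T − e_Ne_T − 4e_T².
∂π/∂e_T = 278 − e_N − 8e_T = 0, so e_T = 34.75 − 0.125e_N.
The best-response slope de_T/de_N = −0.125 < 0: the reaction function is downward-sloping, so the choices are strategic substitutes.

strategic substitutes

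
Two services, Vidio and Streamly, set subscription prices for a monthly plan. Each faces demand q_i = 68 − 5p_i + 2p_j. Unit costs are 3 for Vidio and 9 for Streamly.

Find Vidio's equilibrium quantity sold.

40

Vidio's profit: π = (p_{Vidio} − 3)(68 − 5p_{Vidio} + 2p_{Streamly}).
∂π/∂p_{Vidio} = 83 − 10p_{Vidio} + 2p_{Streamly} = 0 ⇒ p_{Vidio} = 8.3 + 0.2p_{Streamly}.
Similarly p_{Streamly} = 11.3 + 0.2p_{Vidio}.
Plugging p_{Streamly} into Vidio's best response: p_{Vidio} = 8.3 + 0.2(11.3 + 0.2p_{Vidio}) ⇒ 0.96p_{Vidio} = 10.56, so p_{Vidio} = 11.
Then p_{Streamly} = 11.3 + 0.2·11 = 13.5.
q_{Vidio} = 68 − 5·11 + 2·13.5 = 40.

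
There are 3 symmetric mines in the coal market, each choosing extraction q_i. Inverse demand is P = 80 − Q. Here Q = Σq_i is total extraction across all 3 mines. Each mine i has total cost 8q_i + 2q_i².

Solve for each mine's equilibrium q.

9

A representative mine's profit is π_i = q_i(80 − Q) − 8q_i − 2q_i², with Q = q_i + Σ_{j≠i} q_j.
First-order condition: 72 − 6q_i − Σ_{j≠i} q_j = 0.
In a symmetric equilibrium every mine chooses the same q, so Σ_{j≠i} q_j = 2q. The condition becomes 72 − 8q = 0, giving q = 72/8 = 9.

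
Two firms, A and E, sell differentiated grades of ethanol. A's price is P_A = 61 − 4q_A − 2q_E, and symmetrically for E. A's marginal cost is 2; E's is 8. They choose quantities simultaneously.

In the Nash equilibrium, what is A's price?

26.4

Firm A's profit: π = q_A(61 − 4q_A − 2q_E) − 2q_A.
∂π/∂q_A = 59 − 8q_A − 2q_E = 0 ⇒ q_A = 7.375 − 0.25q_E.
Similarly q_E = 6.625 − 0.25q_A.
Plugging q_E into A's best response: q_A = 7.375 − 0.25(6.625 − 0.25q_A) ⇒ 0.9375q_A = 183/32, so q_A = 6.1.
Then q_E = 6.625 − 0.25·6.1 = 5.1.
P_A = 61 − 4·6.1 − 2·5.1 = 26.4.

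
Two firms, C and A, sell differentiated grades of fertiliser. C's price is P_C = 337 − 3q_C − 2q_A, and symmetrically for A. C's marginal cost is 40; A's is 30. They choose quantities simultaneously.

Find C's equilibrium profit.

3996.75

Firm C's profit: π = q_C(337 − 3q_C − 2q_A) − 40q_C.
∂π/∂q_C = 297 − 6q_C − 2q_A = 0 ⇒ q_C = 49.5 − (1/3)q_A.
Similarly q_A = 307/6 − (1/3)q_C.
Plugging q_A into C's best response: q_C = 49.5 − (1/3)(307/6 − (1/3)q_C) ⇒ (8/9)q_C = 292/9, so q_C = 36.5.
Then q_A = 307/6 − (1/3)·36.5 = 39.
P_C = 337 − 3·36.5 − 2·39 = 149.5.
Profit = (149.5 − 40)·36.5 = 3996.75.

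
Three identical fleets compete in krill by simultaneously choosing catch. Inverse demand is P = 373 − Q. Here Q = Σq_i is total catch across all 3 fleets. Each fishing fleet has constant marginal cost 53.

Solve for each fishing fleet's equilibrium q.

A representative fishing fleet's profit is π_i = q_i(373 − Q) − 53q_i, with Q = q_i + Σ_{j≠i} q_j.
First-order condition: 320 − 2q_i − Σ_{j≠i} q_j = 0.
With identical fishing fleets, set every q_j = q: then 320 − 2q − 2q = 0, i.e. q = 320/4 = 80.

80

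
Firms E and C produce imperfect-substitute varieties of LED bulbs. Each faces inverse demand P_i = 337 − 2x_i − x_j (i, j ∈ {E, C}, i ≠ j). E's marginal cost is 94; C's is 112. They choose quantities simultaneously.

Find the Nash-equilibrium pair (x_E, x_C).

49.8, 43.8

Firm E's profit: π = x_E(337 − 2x_E − x_C) − 94x_E.
∂π/∂x_E = 243 − 4x_E − x_C = 0 ⇒ x_E = 60.75 − 0.25x_C.
Similarly x_C = 56.25 − 0.25x_E.
Solving the two reaction functions simultaneously: (1 − (−0.25)(−0.25))x_E = 60.75 − 0.25·56.25, so 0.9375x_E = 46.6875 and x_E = 49.8.
Then x_C = 56.25 − 0.25·49.8 = 43.8.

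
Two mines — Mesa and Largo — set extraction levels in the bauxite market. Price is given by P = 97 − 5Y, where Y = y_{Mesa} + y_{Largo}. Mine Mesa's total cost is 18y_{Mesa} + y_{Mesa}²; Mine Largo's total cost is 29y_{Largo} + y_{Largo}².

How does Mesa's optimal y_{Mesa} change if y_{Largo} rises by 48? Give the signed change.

-20

Mine Mesa's profit: π = y_{Mesa}(97 − 5(y_{Mesa} + y_{Largo})) − 18y_{Mesa} − y_{Mesa}².
∂π/∂y_{Mesa} = 79 − 12y_{Mesa} − 5y_{Largo} = 0, so y_{Mesa} = 79/12 − (5/12)y_{Largo}.
The reaction-function slope is −5/12, so a 48-unit rise in y_{Largo} moves y_{Mesa} by −5/12 × 48 = −20. Mesa's best response falls — the actions are strategic substitutes.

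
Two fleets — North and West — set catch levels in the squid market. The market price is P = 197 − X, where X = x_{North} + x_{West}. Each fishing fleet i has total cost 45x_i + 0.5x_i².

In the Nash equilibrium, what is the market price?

121

Fishing fleet North's profit: π = x_{North}(197 − (x_{North} + x_{West})) − 45x_{North} − 0.5x_{North}².
∂π/∂x_{North} = 152 − 3x_{North} − x_{West} = 0, so x_{North} = 152/3 − (1/3)x_{West}.
The game is symmetric, so in equilibrium x_{West} = x_{North}: the reaction function gives (4/3)x_{North} = 152/3, hence x_{North} = 38.
Equilibrium price: P = 197 − 76 = 121.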